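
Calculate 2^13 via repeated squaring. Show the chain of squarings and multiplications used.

Computing 2^13 by squaring (build up from 2^1; each line after the first costs one multiplication):

2^1 = 2
2^2 = (2^1)^2 = 2^2 = 4
2^3 = 2 * 2^2 = 2 * 4 = 8
2^6 = (2^3)^2 = 8^2 = 64
2^12 = (2^6)^2 = 64^2 = 4096
2^13 = 2 * 2^12 = 2 * 4096 = 8192

Result: 8192
Multiplications needed: 5 (5 lines after 2^1)

2^13 = 8192. Using exponentiation by squaring, this requires 5 multiplications. The key idea: if the exponent is even, square the half-power; if odd, multiply by the base once.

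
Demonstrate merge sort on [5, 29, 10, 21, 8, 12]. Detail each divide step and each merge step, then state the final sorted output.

Merge sort trace:

Split: [5, 29, 10, 21, 8, 12] -> [5, 29, 10] and [21, 8, 12]
  Split: [5, 29, 10] -> [5] and [29, 10]
    Split: [29, 10] -> [29] and [10]
    Merge: [29] + [10] -> [10, 29]
  Merge: [5] + [10, 29] -> [5, 10, 29]
  Split: [21, 8, 12] -> [21] and [8, 12]
    Split: [8, 12] -> [8] and [12]
    Merge: [8] + [12] -> [8, 12]
  Merge: [21] + [8, 12] -> [8, 12, 21]
Merge: [5, 10, 29] + [8, 12, 21] -> [5, 8, 10, 12, 21, 29]

Final sorted array: [5, 8, 10, 12, 21, 29]

The merge sort proceeds by recursively splitting the array and merging sorted halves.
After all merges, the sorted array is [5, 8, 10, 12, 21, 29].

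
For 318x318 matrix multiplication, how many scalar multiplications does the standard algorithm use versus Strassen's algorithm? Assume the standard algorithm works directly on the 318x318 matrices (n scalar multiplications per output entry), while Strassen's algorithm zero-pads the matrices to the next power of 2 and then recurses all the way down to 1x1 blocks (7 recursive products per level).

Matrix multiplication for 318x318 matrices:

Strassen's algorithm requires power-of-2 dimensions. Pad 318x318 to 512x512 (next power of 2).

Standard algorithm: 318^3 = 32157432 multiplications
Strassen's algorithm: 7^(log2(512)) = 7^9 = 40353607 multiplications
Difference: 32157432 - 40353607 = -8196175 (Strassen uses MORE here due to padding overhead — for small or just-over-power-of-2 n, padding can outweigh the per-level savings)

Standard: 32157432 multiplications (318^3). Strassen: 40353607 multiplications (7^9, after padding to 512x512). Strassen reduces 8 recursive multiplications to 7 at each level.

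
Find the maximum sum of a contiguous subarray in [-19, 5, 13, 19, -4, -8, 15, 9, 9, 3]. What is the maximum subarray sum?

Using Kadane's algorithm on [-19, 5, 13, 19, -4, -8, 15, 9, 9, 3]:

Scanning through the array:
Position 1 (value 5): max_ending_here = 5, max_so_far = 5
Position 2 (value 13): max_ending_here = 18, max_so_far = 18
Position 3 (value 19): max_ending_here = 37, max_so_far = 37
Position 4 (value -4): max_ending_here = 33, max_so_far = 37
Position 5 (value -8): max_ending_here = 25, max_so_far = 37
Position 6 (value 15): max_ending_here = 40, max_so_far = 40
Position 7 (value 9): max_ending_here = 49, max_so_far = 49
Position 8 (value 9): max_ending_here = 58, max_so_far = 58
Position 9 (value 3): max_ending_here = 61, max_so_far = 61

Maximum subarray: [5, 13, 19, -4, -8, 15, 9, 9, 3]
Maximum sum: 61

The maximum subarray is [5, 13, 19, -4, -8, 15, 9, 9, 3] with sum 61. This subarray runs from index 1 to index 9.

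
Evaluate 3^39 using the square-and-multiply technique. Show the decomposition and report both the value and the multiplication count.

Computing 3^39 by squaring (build up from 3^1; each line after the first costs one multiplication):

3^1 = 3
3^2 = (3^1)^2 = 3^2 = 9
3^4 = (3^2)^2 = 9^2 = 81
3^8 = (3^4)^2 = 81^2 = 6561
3^9 = 3 * 3^8 = 3 * 6561 = 19683
3^18 = (3^9)^2 = 19683^2 = 387420489
3^19 = 3 * 3^18 = 3 * 387420489 = 1162261467
3^38 = (3^19)^2 = 1162261467^2 = 1350851717672992089
3^39 = 3 * 3^38 = 3 * 1350851717672992089 = 4052555153018976267

Result: 4052555153018976267
Multiplications needed: 8 (8 lines after 3^1)

3^39 = 4052555153018976267. Using exponentiation by squaring, this requires 8 multiplications. The key idea: if the exponent is even, square the half-power; if odd, multiply by the base once.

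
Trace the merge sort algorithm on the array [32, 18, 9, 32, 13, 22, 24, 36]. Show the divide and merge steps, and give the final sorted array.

Merge sort trace:

Split: [32, 18, 9, 32, 13, 22, 24, 36] -> [32, 18, 9, 32] and [13, 22, 24, 36]
  Split: [32, 18, 9, 32] -> [32, 18] and [9, 32]
    Split: [32, 18] -> [32] and [18]
    Merge: [32] + [18] -> [18, 32]
    Split: [9, 32] -> [9] and [32]
    Merge: [9] + [32] -> [9, 32]
  Merge: [18, 32] + [9, 32] -> [9, 18, 32, 32]
  Split: [13, 22, 24, 36] -> [13, 22] and [24, 36]
    Split: [13, 22] -> [13] and [22]
    Merge: [13] + [22] -> [13, 22]
    Split: [24, 36] -> [24] and [36]
    Merge: [24] + [36] -> [24, 36]
  Merge: [13, 22] + [24, 36] -> [13, 22, 24, 36]
Merge: [9, 18, 32, 32] + [13, 22, 24, 36] -> [9, 13, 18, 22, 24, 32, 32, 36]

Final sorted array: [9, 13, 18, 22, 24, 32, 32, 36]

The merge sort proceeds by recursively splitting the array and merging sorted halves.
After all merges, the sorted array is [9, 13, 18, 22, 24, 32, 32, 36].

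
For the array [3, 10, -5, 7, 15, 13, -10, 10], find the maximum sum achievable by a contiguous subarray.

Using Kadane's algorithm on [3, 10, -5, 7, 15, 13, -10, 10]:

Scanning through the array:
Position 1 (value 10): max_ending_here = 13, max_so_far = 13
Position 2 (value -5): max_ending_here = 8, max_so_far = 13
Position 3 (value 7): max_ending_here = 15, max_so_far = 15
Position 4 (value 15): max_ending_here = 30, max_so_far = 30
Position 5 (value 13): max_ending_here = 43, max_so_far = 43
Position 6 (value -10): max_ending_here = 33, max_so_far = 43
Position 7 (value 10): max_ending_here = 43, max_so_far = 43

Maximum subarray: [3, 10, -5, 7, 15, 13]
Maximum sum: 43

The maximum subarray is [3, 10, -5, 7, 15, 13] with sum 43. This subarray runs from index 0 to index 5.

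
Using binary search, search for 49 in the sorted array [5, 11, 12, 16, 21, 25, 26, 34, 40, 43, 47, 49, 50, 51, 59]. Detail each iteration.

Binary search for 49 in [5, 11, 12, 16, 21, 25, 26, 34, 40, 43, 47, 49, 50, 51, 59]:

lo=0, hi=14, mid=7, arr[mid]=34 -> 34 < 49, search right half
lo=8, hi=14, mid=11, arr[mid]=49 -> Found target at index 11!

Binary search finds 49 at index 11 after 2 comparisons. The search repeatedly halves the search space by comparing with the middle element.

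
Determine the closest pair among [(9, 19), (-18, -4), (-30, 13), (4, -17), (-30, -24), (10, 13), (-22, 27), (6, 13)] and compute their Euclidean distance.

Computing all pairwise distances among 8 points:

d((9, 19), (-18, -4)) = 35.4683
d((9, 19), (-30, 13)) = 39.4588
d((9, 19), (4, -17)) = 36.3456
d((9, 19), (-30, -24)) = 58.0517
d((9, 19), (10, 13)) = 6.0828
d((9, 19), (-22, 27)) = 32.0156
d((9, 19), (6, 13)) = 6.7082
d((-18, -4), (-30, 13)) = 20.8087
d((-18, -4), (4, -17)) = 25.5539
d((-18, -4), (-30, -24)) = 23.3238
d((-18, -4), (10, 13)) = 32.7567
d((-18, -4), (-22, 27)) = 31.257
d((-18, -4), (6, 13)) = 29.4109
d((-30, 13), (4, -17)) = 45.3431
d((-30, 13), (-30, -24)) = 37.0
d((-30, 13), (10, 13)) = 40.0
d((-30, 13), (-22, 27)) = 16.1245
d((-30, 13), (6, 13)) = 36.0
d((4, -17), (-30, -24)) = 34.7131
d((4, -17), (10, 13)) = 30.5941
d((4, -17), (-22, 27)) = 51.1077
d((4, -17), (6, 13)) = 30.0666
d((-30, -24), (10, 13)) = 54.4885
d((-30, -24), (-22, 27)) = 51.6236
d((-30, -24), (6, 13)) = 51.6236
d((10, 13), (-22, 27)) = 34.9285
d((10, 13), (6, 13)) = 4.0 <-- minimum
d((-22, 27), (6, 13)) = 31.305

Closest pair: (10, 13) and (6, 13) with distance 4.0

The closest pair is (10, 13) and (6, 13) with Euclidean distance 4.0. For 8 points, brute-force pairwise comparison is shown above. For large n, the divide-and-conquer algorithm (sort by x, recurse on halves, check the dividing strip) achieves O(n log n).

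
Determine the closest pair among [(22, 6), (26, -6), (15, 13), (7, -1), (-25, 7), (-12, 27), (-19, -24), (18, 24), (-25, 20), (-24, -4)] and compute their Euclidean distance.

Computing all pairwise distances among 10 points:

d((22, 6), (26, -6)) = 12.6491
d((22, 6), (15, 13)) = 9.8995 <-- minimum
d((22, 6), (7, -1)) = 16.5529
d((22, 6), (-25, 7)) = 47.0106
d((22, 6), (-12, 27)) = 39.9625
d((22, 6), (-19, -24)) = 50.8035
d((22, 6), (18, 24)) = 18.4391
d((22, 6), (-25, 20)) = 49.0408
d((22, 6), (-24, -4)) = 47.0744
d((26, -6), (15, 13)) = 21.9545
d((26, -6), (7, -1)) = 19.6469
d((26, -6), (-25, 7)) = 52.6308
d((26, -6), (-12, 27)) = 50.3289
d((26, -6), (-19, -24)) = 48.4665
d((26, -6), (18, 24)) = 31.0483
d((26, -6), (-25, 20)) = 57.2451
d((26, -6), (-24, -4)) = 50.04
d((15, 13), (7, -1)) = 16.1245
d((15, 13), (-25, 7)) = 40.4475
d((15, 13), (-12, 27)) = 30.4138
d((15, 13), (-19, -24)) = 50.2494
d((15, 13), (18, 24)) = 11.4018
d((15, 13), (-25, 20)) = 40.6079
d((15, 13), (-24, -4)) = 42.5441
d((7, -1), (-25, 7)) = 32.9848
d((7, -1), (-12, 27)) = 33.8378
d((7, -1), (-19, -24)) = 34.7131
d((7, -1), (18, 24)) = 27.313
d((7, -1), (-25, 20)) = 38.2753
d((7, -1), (-24, -4)) = 31.1448
d((-25, 7), (-12, 27)) = 23.8537
d((-25, 7), (-19, -24)) = 31.5753
d((-25, 7), (18, 24)) = 46.2385
d((-25, 7), (-25, 20)) = 13.0
d((-25, 7), (-24, -4)) = 11.0454
d((-12, 27), (-19, -24)) = 51.4782
d((-12, 27), (18, 24)) = 30.1496
d((-12, 27), (-25, 20)) = 14.7648
d((-12, 27), (-24, -4)) = 33.2415
d((-19, -24), (18, 24)) = 60.6053
d((-19, -24), (-25, 20)) = 44.4072
d((-19, -24), (-24, -4)) = 20.6155
d((18, 24), (-25, 20)) = 43.1856
d((18, 24), (-24, -4)) = 50.4777
d((-25, 20), (-24, -4)) = 24.0208

Closest pair: (22, 6) and (15, 13) with distance 9.8995

The closest pair is (22, 6) and (15, 13) with Euclidean distance 9.8995. For 10 points, brute-force pairwise comparison is shown above. For large n, the divide-and-conquer algorithm (sort by x, recurse on halves, check the dividing strip) achieves O(n log n).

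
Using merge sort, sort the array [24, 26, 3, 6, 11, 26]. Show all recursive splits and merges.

Merge sort trace:

Split: [24, 26, 3, 6, 11, 26] -> [24, 26, 3] and [6, 11, 26]
  Split: [24, 26, 3] -> [24] and [26, 3]
    Split: [26, 3] -> [26] and [3]
    Merge: [26] + [3] -> [3, 26]
  Merge: [24] + [3, 26] -> [3, 24, 26]
  Split: [6, 11, 26] -> [6] and [11, 26]
    Split: [11, 26] -> [11] and [26]
    Merge: [11] + [26] -> [11, 26]
  Merge: [6] + [11, 26] -> [6, 11, 26]
Merge: [3, 24, 26] + [6, 11, 26] -> [3, 6, 11, 24, 26, 26]

Final sorted array: [3, 6, 11, 24, 26, 26]

The merge sort proceeds by recursively splitting the array and merging sorted halves.
After all merges, the sorted array is [3, 6, 11, 24, 26, 26].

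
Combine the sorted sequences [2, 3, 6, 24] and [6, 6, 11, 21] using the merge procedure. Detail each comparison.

Merging process:

Compare 2 vs 6: take 2 from left. Merged: [2]
Compare 3 vs 6: take 3 from left. Merged: [2, 3]
Compare 6 vs 6: take 6 from left. Merged: [2, 3, 6]
Compare 24 vs 6: take 6 from right. Merged: [2, 3, 6, 6]
Compare 24 vs 6: take 6 from right. Merged: [2, 3, 6, 6, 6]
Compare 24 vs 11: take 11 from right. Merged: [2, 3, 6, 6, 6, 11]
Compare 24 vs 21: take 21 from right. Merged: [2, 3, 6, 6, 6, 11, 21]
Append remaining from left: [24]. Merged: [2, 3, 6, 6, 6, 11, 21, 24]

Final merged array: [2, 3, 6, 6, 6, 11, 21, 24]
Total comparisons: 7

The merged array is [2, 3, 6, 6, 6, 11, 21, 24], requiring 7 comparisons. The merge step runs in O(n) time where n is the total number of elements.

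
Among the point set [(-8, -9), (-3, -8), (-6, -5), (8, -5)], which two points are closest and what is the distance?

Computing all pairwise distances among 4 points:

d((-8, -9), (-3, -8)) = 5.099
d((-8, -9), (-6, -5)) = 4.4721
d((-8, -9), (8, -5)) = 16.4924
d((-3, -8), (-6, -5)) = 4.2426 <-- minimum
d((-3, -8), (8, -5)) = 11.4018
d((-6, -5), (8, -5)) = 14.0

Closest pair: (-3, -8) and (-6, -5) with distance 4.2426

The closest pair is (-3, -8) and (-6, -5) with Euclidean distance 4.2426. For 4 points, brute-force pairwise comparison is shown above. For large n, the divide-and-conquer algorithm (sort by x, recurse on halves, check the dividing strip) achieves O(n log n).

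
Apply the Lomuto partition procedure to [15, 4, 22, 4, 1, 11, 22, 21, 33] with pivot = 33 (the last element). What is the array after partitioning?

Lomuto partition with pivot = 33:

Initial array: [15, 4, 22, 4, 1, 11, 22, 21, 33]

arr[0]=15 <= 33: swap with position 0, array becomes [15, 4, 22, 4, 1, 11, 22, 21, 33]
arr[1]=4 <= 33: swap with position 1, array becomes [15, 4, 22, 4, 1, 11, 22, 21, 33]
arr[2]=22 <= 33: swap with position 2, array becomes [15, 4, 22, 4, 1, 11, 22, 21, 33]
arr[3]=4 <= 33: swap with position 3, array becomes [15, 4, 22, 4, 1, 11, 22, 21, 33]
arr[4]=1 <= 33: swap with position 4, array becomes [15, 4, 22, 4, 1, 11, 22, 21, 33]
arr[5]=11 <= 33: swap with position 5, array becomes [15, 4, 22, 4, 1, 11, 22, 21, 33]
arr[6]=22 <= 33: swap with position 6, array becomes [15, 4, 22, 4, 1, 11, 22, 21, 33]
arr[7]=21 <= 33: swap with position 7, array becomes [15, 4, 22, 4, 1, 11, 22, 21, 33]

Place pivot at position 8: [15, 4, 22, 4, 1, 11, 22, 21, 33]
Pivot position: 8

After partitioning with pivot 33, the array becomes [15, 4, 22, 4, 1, 11, 22, 21, 33]. The pivot is placed at index 8. All elements to the left of the pivot are <= 33, and all elements to the right are > 33.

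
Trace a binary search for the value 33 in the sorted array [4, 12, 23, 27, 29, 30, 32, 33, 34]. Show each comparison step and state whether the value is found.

Binary search for 33 in [4, 12, 23, 27, 29, 30, 32, 33, 34]:

lo=0, hi=8, mid=4, arr[mid]=29 -> 29 < 33, search right half
lo=5, hi=8, mid=6, arr[mid]=32 -> 32 < 33, search right half
lo=7, hi=8, mid=7, arr[mid]=33 -> Found target at index 7!

Binary search finds 33 at index 7 after 3 comparisons. The search repeatedly halves the search space by comparing with the middle element.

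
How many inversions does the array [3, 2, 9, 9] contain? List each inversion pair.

Finding inversions in [3, 2, 9, 9]:

(0, 1): arr[0]=3 > arr[1]=2

Total inversions: 1

The array has 1 inversion(s): (0,1). Each pair (i,j) satisfies i < j and arr[i] > arr[j].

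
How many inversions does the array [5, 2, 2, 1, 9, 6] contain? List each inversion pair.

Finding inversions in [5, 2, 2, 1, 9, 6]:

(0, 1): arr[0]=5 > arr[1]=2
(0, 2): arr[0]=5 > arr[2]=2
(0, 3): arr[0]=5 > arr[3]=1
(1, 3): arr[1]=2 > arr[3]=1
(2, 3): arr[2]=2 > arr[3]=1
(4, 5): arr[4]=9 > arr[5]=6

Total inversions: 6

The array has 6 inversion(s): (0,1), (0,2), (0,3), (1,3), (2,3), (4,5). Each pair (i,j) satisfies i < j and arr[i] > arr[j].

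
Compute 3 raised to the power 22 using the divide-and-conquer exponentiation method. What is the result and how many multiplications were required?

Computing 3^22 by squaring (build up from 3^1; each line after the first costs one multiplication):

3^1 = 3
3^2 = (3^1)^2 = 3^2 = 9
3^4 = (3^2)^2 = 9^2 = 81
3^5 = 3 * 3^4 = 3 * 81 = 243
3^10 = (3^5)^2 = 243^2 = 59049
3^11 = 3 * 3^10 = 3 * 59049 = 177147
3^22 = (3^11)^2 = 177147^2 = 31381059609

Result: 31381059609
Multiplications needed: 6 (6 lines after 3^1)

3^22 = 31381059609. Using exponentiation by squaring, this requires 6 multiplications. The key idea: if the exponent is even, square the half-power; if odd, multiply by the base once.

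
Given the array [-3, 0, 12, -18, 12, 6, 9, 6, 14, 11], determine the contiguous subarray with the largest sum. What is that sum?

Using Kadane's algorithm on [-3, 0, 12, -18, 12, 6, 9, 6, 14, 11]:

Scanning through the array:
Position 1 (value 0): max_ending_here = 0, max_so_far = 0
Position 2 (value 12): max_ending_here = 12, max_so_far = 12
Position 3 (value -18): max_ending_here = -6, max_so_far = 12
Position 4 (value 12): max_ending_here = 12, max_so_far = 12
Position 5 (value 6): max_ending_here = 18, max_so_far = 18
Position 6 (value 9): max_ending_here = 27, max_so_far = 27
Position 7 (value 6): max_ending_here = 33, max_so_far = 33
Position 8 (value 14): max_ending_here = 47, max_so_far = 47
Position 9 (value 11): max_ending_here = 58, max_so_far = 58

Maximum subarray: [12, 6, 9, 6, 14, 11]
Maximum sum: 58

The maximum subarray is [12, 6, 9, 6, 14, 11] with sum 58. This subarray runs from index 4 to index 9.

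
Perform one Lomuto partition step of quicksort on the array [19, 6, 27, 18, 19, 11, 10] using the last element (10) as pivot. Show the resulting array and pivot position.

Lomuto partition with pivot = 10:

Initial array: [19, 6, 27, 18, 19, 11, 10]

arr[0]=19 > 10: no swap
arr[1]=6 <= 10: swap with position 0, array becomes [6, 19, 27, 18, 19, 11, 10]
arr[2]=27 > 10: no swap
arr[3]=18 > 10: no swap
arr[4]=19 > 10: no swap
arr[5]=11 > 10: no swap

Place pivot at position 1: [6, 10, 27, 18, 19, 11, 19]
Pivot position: 1

After partitioning with pivot 10, the array becomes [6, 10, 27, 18, 19, 11, 19]. The pivot is placed at index 1. All elements to the left of the pivot are <= 10, and all elements to the right are > 10.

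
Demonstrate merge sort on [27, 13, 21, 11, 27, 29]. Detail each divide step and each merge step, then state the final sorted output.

Merge sort trace:

Split: [27, 13, 21, 11, 27, 29] -> [27, 13, 21] and [11, 27, 29]
  Split: [27, 13, 21] -> [27] and [13, 21]
    Split: [13, 21] -> [13] and [21]
    Merge: [13] + [21] -> [13, 21]
  Merge: [27] + [13, 21] -> [13, 21, 27]
  Split: [11, 27, 29] -> [11] and [27, 29]
    Split: [27, 29] -> [27] and [29]
    Merge: [27] + [29] -> [27, 29]
  Merge: [11] + [27, 29] -> [11, 27, 29]
Merge: [13, 21, 27] + [11, 27, 29] -> [11, 13, 21, 27, 27, 29]

Final sorted array: [11, 13, 21, 27, 27, 29]

The merge sort proceeds by recursively splitting the array and merging sorted halves.
After all merges, the sorted array is [11, 13, 21, 27, 27, 29].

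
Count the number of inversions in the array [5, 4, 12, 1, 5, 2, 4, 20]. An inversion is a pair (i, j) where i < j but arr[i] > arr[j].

Finding inversions in [5, 4, 12, 1, 5, 2, 4, 20]:

(0, 1): arr[0]=5 > arr[1]=4
(0, 3): arr[0]=5 > arr[3]=1
(0, 5): arr[0]=5 > arr[5]=2
(0, 6): arr[0]=5 > arr[6]=4
(1, 3): arr[1]=4 > arr[3]=1
(1, 5): arr[1]=4 > arr[5]=2
(2, 3): arr[2]=12 > arr[3]=1
(2, 4): arr[2]=12 > arr[4]=5
(2, 5): arr[2]=12 > arr[5]=2
(2, 6): arr[2]=12 > arr[6]=4
(4, 5): arr[4]=5 > arr[5]=2
(4, 6): arr[4]=5 > arr[6]=4

Total inversions: 12

The array has 12 inversion(s): (0,1), (0,3), (0,5), (0,6), (1,3), (1,5), (2,3), (2,4), (2,5), (2,6), (4,5), (4,6). Each pair (i,j) satisfies i < j and arr[i] > arr[j].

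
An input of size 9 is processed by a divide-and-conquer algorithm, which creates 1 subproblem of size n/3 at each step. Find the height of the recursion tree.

For divide and conquer with division factor 3:

Problem sizes at each level:
Level 0: 9
Level 1: 3
Level 2: 1

The root is level 0 and the size-1 base case is level 2 (the tree spans levels 0 through 2, i.e. 3 levels counting the root), so the depth is the number of divisions: log_3(9) = 2

The recursion tree depth is log_3(9) = 2. At each level, the problem size is divided by 3, so it takes 2 divisions to reduce to a base case of size 1. The algorithm makes 1 recursive call at each level.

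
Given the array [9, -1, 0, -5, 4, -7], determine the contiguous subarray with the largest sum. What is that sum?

Using Kadane's algorithm on [9, -1, 0, -5, 4, -7]:

Scanning through the array:
Position 1 (value -1): max_ending_here = 8, max_so_far = 9
Position 2 (value 0): max_ending_here = 8, max_so_far = 9
Position 3 (value -5): max_ending_here = 3, max_so_far = 9
Position 4 (value 4): max_ending_here = 7, max_so_far = 9
Position 5 (value -7): max_ending_here = 0, max_so_far = 9

Maximum subarray: [9]
Maximum sum: 9

The maximum subarray is [9] with sum 9. This subarray runs from index 0 to index 0.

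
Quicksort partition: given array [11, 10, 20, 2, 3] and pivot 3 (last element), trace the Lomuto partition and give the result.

Lomuto partition with pivot = 3:

Initial array: [11, 10, 20, 2, 3]

arr[0]=11 > 3: no swap
arr[1]=10 > 3: no swap
arr[2]=20 > 3: no swap
arr[3]=2 <= 3: swap with position 0, array becomes [2, 10, 20, 11, 3]

Place pivot at position 1: [2, 3, 20, 11, 10]
Pivot position: 1

After partitioning with pivot 3, the array becomes [2, 3, 20, 11, 10]. The pivot is placed at index 1. All elements to the left of the pivot are <= 3, and all elements to the right are > 3.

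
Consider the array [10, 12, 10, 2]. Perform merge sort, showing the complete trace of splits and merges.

Merge sort trace:

Split: [10, 12, 10, 2] -> [10, 12] and [10, 2]
  Split: [10, 12] -> [10] and [12]
  Merge: [10] + [12] -> [10, 12]
  Split: [10, 2] -> [10] and [2]
  Merge: [10] + [2] -> [2, 10]
Merge: [10, 12] + [2, 10] -> [2, 10, 10, 12]

Final sorted array: [2, 10, 10, 12]

The merge sort proceeds by recursively splitting the array and merging sorted halves.
After all merges, the sorted array is [2, 10, 10, 12].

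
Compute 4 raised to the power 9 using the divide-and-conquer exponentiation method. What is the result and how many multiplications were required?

Computing 4^9 by squaring (build up from 4^1; each line after the first costs one multiplication):

4^1 = 4
4^2 = (4^1)^2 = 4^2 = 16
4^4 = (4^2)^2 = 16^2 = 256
4^8 = (4^4)^2 = 256^2 = 65536
4^9 = 4 * 4^8 = 4 * 65536 = 262144

Result: 262144
Multiplications needed: 4 (4 lines after 4^1)

4^9 = 262144. Using exponentiation by squaring, this requires 4 multiplications. The key idea: if the exponent is even, square the half-power; if odd, multiply by the base once.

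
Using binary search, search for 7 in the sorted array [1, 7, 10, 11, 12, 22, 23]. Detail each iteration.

Binary search for 7 in [1, 7, 10, 11, 12, 22, 23]:

lo=0, hi=6, mid=3, arr[mid]=11 -> 11 > 7, search left half
lo=0, hi=2, mid=1, arr[mid]=7 -> Found target at index 1!

Binary search finds 7 at index 1 after 2 comparisons. The search repeatedly halves the search space by comparing with the middle element.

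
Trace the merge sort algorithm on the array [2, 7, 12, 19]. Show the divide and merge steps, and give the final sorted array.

Merge sort trace:

Split: [2, 7, 12, 19] -> [2, 7] and [12, 19]
  Split: [2, 7] -> [2] and [7]
  Merge: [2] + [7] -> [2, 7]
  Split: [12, 19] -> [12] and [19]
  Merge: [12] + [19] -> [12, 19]
Merge: [2, 7] + [12, 19] -> [2, 7, 12, 19]

Final sorted array: [2, 7, 12, 19]

The merge sort proceeds by recursively splitting the array and merging sorted halves.
After all merges, the sorted array is [2, 7, 12, 19].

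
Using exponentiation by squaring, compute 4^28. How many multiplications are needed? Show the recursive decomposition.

Computing 4^28 by squaring (build up from 4^1; each line after the first costs one multiplication):

4^1 = 4
4^2 = (4^1)^2 = 4^2 = 16
4^3 = 4 * 4^2 = 4 * 16 = 64
4^6 = (4^3)^2 = 64^2 = 4096
4^7 = 4 * 4^6 = 4 * 4096 = 16384
4^14 = (4^7)^2 = 16384^2 = 268435456
4^28 = (4^14)^2 = 268435456^2 = 72057594037927936

Result: 72057594037927936
Multiplications needed: 6 (6 lines after 4^1)

4^28 = 72057594037927936. Using exponentiation by squaring, this requires 6 multiplications. The key idea: if the exponent is even, square the half-power; if odd, multiply by the base once.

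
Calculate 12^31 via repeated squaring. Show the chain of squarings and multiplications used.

Computing 12^31 by squaring (build up from 12^1; each line after the first costs one multiplication):

12^1 = 12
12^2 = (12^1)^2 = 12^2 = 144
12^3 = 12 * 12^2 = 12 * 144 = 1728
12^6 = (12^3)^2 = 1728^2 = 2985984
12^7 = 12 * 12^6 = 12 * 2985984 = 35831808
12^14 = (12^7)^2 = 35831808^2 = 1283918464548864
12^15 = 12 * 12^14 = 12 * 1283918464548864 = 15407021574586368
12^30 = (12^15)^2 = 15407021574586368^2 = 237376313799769806328950291431424
12^31 = 12 * 12^30 = 12 * 237376313799769806328950291431424 = 2848515765597237675947403497177088

Result: 2848515765597237675947403497177088
Multiplications needed: 8 (8 lines after 12^1)

12^31 = 2848515765597237675947403497177088. Using exponentiation by squaring, this requires 8 multiplications. The key idea: if the exponent is even, square the half-power; if odd, multiply by the base once.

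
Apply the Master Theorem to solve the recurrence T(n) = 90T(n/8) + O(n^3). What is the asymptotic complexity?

Master Theorem for T(n) = 90T(n/8) + O(n^3):

a = 90, b = 8, c = 3
log_b(a) = log_8(90) = 2.1640

Case 3: c = 3 > log_8(90) = 2.1640
T(n) = O(n^3) = O(n^3)

For T(n) = 90T(n/8) + O(n^3): log_8(90) = 2.1640. This is Case 3 of the Master Theorem (c > log_b(a), work dominated by root), giving O(n^3).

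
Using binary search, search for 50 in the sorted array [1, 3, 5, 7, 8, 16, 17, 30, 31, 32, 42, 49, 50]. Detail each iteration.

Binary search for 50 in [1, 3, 5, 7, 8, 16, 17, 30, 31, 32, 42, 49, 50]:

lo=0, hi=12, mid=6, arr[mid]=17 -> 17 < 50, search right half
lo=7, hi=12, mid=9, arr[mid]=32 -> 32 < 50, search right half
lo=10, hi=12, mid=11, arr[mid]=49 -> 49 < 50, search right half
lo=12, hi=12, mid=12, arr[mid]=50 -> Found target at index 12!

Binary search finds 50 at index 12 after 4 comparisons. The search repeatedly halves the search space by comparing with the middle element.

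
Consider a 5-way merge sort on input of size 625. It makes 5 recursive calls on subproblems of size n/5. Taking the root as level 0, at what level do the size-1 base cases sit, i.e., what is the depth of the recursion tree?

For divide and conquer with division factor 5:

Problem sizes at each level:
Level 0: 625
Level 1: 125
Level 2: 25
Level 3: 5
Level 4: 1

The root is level 0 and the size-1 base case is level 4 (the tree spans levels 0 through 4, i.e. 5 levels counting the root), so the depth is the number of divisions: log_5(625) = 4

The recursion tree depth is log_5(625) = 4. At each level, the problem size is divided by 5, so it takes 4 divisions to reduce to a base case of size 1. The algorithm makes 5 recursive calls at each level.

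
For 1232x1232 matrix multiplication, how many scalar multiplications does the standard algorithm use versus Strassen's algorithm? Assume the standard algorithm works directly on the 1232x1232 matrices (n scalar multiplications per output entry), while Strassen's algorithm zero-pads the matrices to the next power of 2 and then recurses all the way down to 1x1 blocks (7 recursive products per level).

Matrix multiplication for 1232x1232 matrices:

Strassen's algorithm requires power-of-2 dimensions. Pad 1232x1232 to 2048x2048 (next power of 2).

Standard algorithm: 1232^3 = 1869959168 multiplications
Strassen's algorithm: 7^(log2(2048)) = 7^11 = 1977326743 multiplications
Difference: 1869959168 - 1977326743 = -107367575 (Strassen uses MORE here due to padding overhead — for small or just-over-power-of-2 n, padding can outweigh the per-level savings)

Standard: 1869959168 multiplications (1232^3). Strassen: 1977326743 multiplications (7^11, after padding to 2048x2048). Strassen reduces 8 recursive multiplications to 7 at each level.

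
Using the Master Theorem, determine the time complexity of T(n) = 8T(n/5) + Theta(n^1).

Master Theorem for T(n) = 8T(n/5) + O(n^1):

a = 8, b = 5, c = 1
log_b(a) = log_5(8) = 1.2920

Case 1: c = 1 < log_5(8) = 1.2920
T(n) = O(n^(log_5 8))

For T(n) = 8T(n/5) + O(n^1): log_5(8) = 1.2920. This is Case 1 of the Master Theorem (c < log_b(a), work dominated by leaves), giving O(n^(log_5 8)).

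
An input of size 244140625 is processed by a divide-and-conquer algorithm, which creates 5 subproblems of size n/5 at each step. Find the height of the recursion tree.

For divide and conquer with division factor 5:

Problem sizes at each level:
Level 0: 244140625
Level 1: 48828125
Level 2: 9765625
Level 3: 1953125
Level 4: 390625
Level 5: 78125
Level 6: 15625
Level 7: 3125
Level 8: 625
Level 9: 125
Level 10: 25
Level 11: 5
Level 12: 1

The root is level 0 and the size-1 base case is level 12 (the tree spans levels 0 through 12, i.e. 13 levels counting the root), so the depth is the number of divisions: log_5(244140625) = 12

The recursion tree depth is log_5(244140625) = 12. At each level, the problem size is divided by 5, so it takes 12 divisions to reduce to a base case of size 1. The algorithm makes 5 recursive calls at each level.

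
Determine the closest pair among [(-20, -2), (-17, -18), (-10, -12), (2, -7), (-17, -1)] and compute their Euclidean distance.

Computing all pairwise distances among 5 points:

d((-20, -2), (-17, -18)) = 16.2788
d((-20, -2), (-10, -12)) = 14.1421
d((-20, -2), (2, -7)) = 22.561
d((-20, -2), (-17, -1)) = 3.1623 <-- minimum
d((-17, -18), (-10, -12)) = 9.2195
d((-17, -18), (2, -7)) = 21.9545
d((-17, -18), (-17, -1)) = 17.0
d((-10, -12), (2, -7)) = 13.0
d((-10, -12), (-17, -1)) = 13.0384
d((2, -7), (-17, -1)) = 19.9249

Closest pair: (-20, -2) and (-17, -1) with distance 3.1623

The closest pair is (-20, -2) and (-17, -1) with Euclidean distance 3.1623. For 5 points, brute-force pairwise comparison is shown above. For large n, the divide-and-conquer algorithm (sort by x, recurse on halves, check the dividing strip) achieves O(n log n).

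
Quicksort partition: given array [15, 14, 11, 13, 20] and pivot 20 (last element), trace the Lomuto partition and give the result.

Lomuto partition with pivot = 20:

Initial array: [15, 14, 11, 13, 20]

arr[0]=15 <= 20: swap with position 0, array becomes [15, 14, 11, 13, 20]
arr[1]=14 <= 20: swap with position 1, array becomes [15, 14, 11, 13, 20]
arr[2]=11 <= 20: swap with position 2, array becomes [15, 14, 11, 13, 20]
arr[3]=13 <= 20: swap with position 3, array becomes [15, 14, 11, 13, 20]

Place pivot at position 4: [15, 14, 11, 13, 20]
Pivot position: 4

After partitioning with pivot 20, the array becomes [15, 14, 11, 13, 20]. The pivot is placed at index 4. All elements to the left of the pivot are <= 20, and all elements to the right are > 20.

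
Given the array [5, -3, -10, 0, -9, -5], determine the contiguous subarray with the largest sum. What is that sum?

Using Kadane's algorithm on [5, -3, -10, 0, -9, -5]:

Scanning through the array:
Position 1 (value -3): max_ending_here = 2, max_so_far = 5
Position 2 (value -10): max_ending_here = -8, max_so_far = 5
Position 3 (value 0): max_ending_here = 0, max_so_far = 5
Position 4 (value -9): max_ending_here = -9, max_so_far = 5
Position 5 (value -5): max_ending_here = -5, max_so_far = 5

Maximum subarray: [5]
Maximum sum: 5

The maximum subarray is [5] with sum 5. This subarray runs from index 0 to index 0.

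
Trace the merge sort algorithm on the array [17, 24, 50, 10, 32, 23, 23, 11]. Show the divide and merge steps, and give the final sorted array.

Merge sort trace:

Split: [17, 24, 50, 10, 32, 23, 23, 11] -> [17, 24, 50, 10] and [32, 23, 23, 11]
  Split: [17, 24, 50, 10] -> [17, 24] and [50, 10]
    Split: [17, 24] -> [17] and [24]
    Merge: [17] + [24] -> [17, 24]
    Split: [50, 10] -> [50] and [10]
    Merge: [50] + [10] -> [10, 50]
  Merge: [17, 24] + [10, 50] -> [10, 17, 24, 50]
  Split: [32, 23, 23, 11] -> [32, 23] and [23, 11]
    Split: [32, 23] -> [32] and [23]
    Merge: [32] + [23] -> [23, 32]
    Split: [23, 11] -> [23] and [11]
    Merge: [23] + [11] -> [11, 23]
  Merge: [23, 32] + [11, 23] -> [11, 23, 23, 32]
Merge: [10, 17, 24, 50] + [11, 23, 23, 32] -> [10, 11, 17, 23, 23, 24, 32, 50]

Final sorted array: [10, 11, 17, 23, 23, 24, 32, 50]

The merge sort proceeds by recursively splitting the array and merging sorted halves.
After all merges, the sorted array is [10, 11, 17, 23, 23, 24, 32, 50].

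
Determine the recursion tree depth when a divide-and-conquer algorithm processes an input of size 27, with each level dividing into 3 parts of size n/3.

For divide and conquer with division factor 3:

Problem sizes at each level:
Level 0: 27
Level 1: 9
Level 2: 3
Level 3: 1

The root is level 0 and the size-1 base case is level 3 (the tree spans levels 0 through 3, i.e. 4 levels counting the root), so the depth is the number of divisions: log_3(27) = 3

The recursion tree depth is log_3(27) = 3. At each level, the problem size is divided by 3, so it takes 3 divisions to reduce to a base case of size 1. The algorithm makes 3 recursive calls at each level.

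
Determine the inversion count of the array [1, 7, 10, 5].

Finding inversions in [1, 7, 10, 5]:

(1, 3): arr[1]=7 > arr[3]=5
(2, 3): arr[2]=10 > arr[3]=5

Total inversions: 2

The array has 2 inversion(s): (1,3), (2,3). Each pair (i,j) satisfies i < j and arr[i] > arr[j].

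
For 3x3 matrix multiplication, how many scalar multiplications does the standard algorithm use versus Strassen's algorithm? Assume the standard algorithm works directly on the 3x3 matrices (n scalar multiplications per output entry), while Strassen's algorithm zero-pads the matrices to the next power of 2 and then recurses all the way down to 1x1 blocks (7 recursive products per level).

Matrix multiplication for 3x3 matrices:

Strassen's algorithm requires power-of-2 dimensions. Pad 3x3 to 4x4 (next power of 2).

Standard algorithm: 3^3 = 27 multiplications
Strassen's algorithm: 7^(log2(4)) = 7^2 = 49 multiplications
Difference: 27 - 49 = -22 (Strassen uses MORE here due to padding overhead — for small or just-over-power-of-2 n, padding can outweigh the per-level savings)

Standard: 27 multiplications (3^3). Strassen: 49 multiplications (7^2, after padding to 4x4). Strassen reduces 8 recursive multiplications to 7 at each level.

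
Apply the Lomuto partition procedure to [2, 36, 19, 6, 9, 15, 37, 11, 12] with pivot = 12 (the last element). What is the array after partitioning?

Lomuto partition with pivot = 12:

Initial array: [2, 36, 19, 6, 9, 15, 37, 11, 12]

arr[0]=2 <= 12: swap with position 0, array becomes [2, 36, 19, 6, 9, 15, 37, 11, 12]
arr[1]=36 > 12: no swap
arr[2]=19 > 12: no swap
arr[3]=6 <= 12: swap with position 1, array becomes [2, 6, 19, 36, 9, 15, 37, 11, 12]
arr[4]=9 <= 12: swap with position 2, array becomes [2, 6, 9, 36, 19, 15, 37, 11, 12]
arr[5]=15 > 12: no swap
arr[6]=37 > 12: no swap
arr[7]=11 <= 12: swap with position 3, array becomes [2, 6, 9, 11, 19, 15, 37, 36, 12]

Place pivot at position 4: [2, 6, 9, 11, 12, 15, 37, 36, 19]
Pivot position: 4

After partitioning with pivot 12, the array becomes [2, 6, 9, 11, 12, 15, 37, 36, 19]. The pivot is placed at index 4. All elements to the left of the pivot are <= 12, and all elements to the right are > 12.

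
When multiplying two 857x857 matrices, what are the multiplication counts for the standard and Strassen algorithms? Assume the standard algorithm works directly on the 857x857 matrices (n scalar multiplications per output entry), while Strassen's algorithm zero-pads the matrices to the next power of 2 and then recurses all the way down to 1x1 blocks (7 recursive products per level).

Matrix multiplication for 857x857 matrices:

Strassen's algorithm requires power-of-2 dimensions. Pad 857x857 to 1024x1024 (next power of 2).

Standard algorithm: 857^3 = 629422793 multiplications
Strassen's algorithm: 7^(log2(1024)) = 7^10 = 282475249 multiplications
Savings: 629422793 - 282475249 = 346947544 multiplications

Standard: 629422793 multiplications (857^3). Strassen: 282475249 multiplications (7^10, after padding to 1024x1024). Strassen reduces 8 recursive multiplications to 7 at each level.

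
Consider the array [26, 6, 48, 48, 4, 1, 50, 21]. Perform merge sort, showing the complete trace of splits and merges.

Merge sort trace:

Split: [26, 6, 48, 48, 4, 1, 50, 21] -> [26, 6, 48, 48] and [4, 1, 50, 21]
  Split: [26, 6, 48, 48] -> [26, 6] and [48, 48]
    Split: [26, 6] -> [26] and [6]
    Merge: [26] + [6] -> [6, 26]
    Split: [48, 48] -> [48] and [48]
    Merge: [48] + [48] -> [48, 48]
  Merge: [6, 26] + [48, 48] -> [6, 26, 48, 48]
  Split: [4, 1, 50, 21] -> [4, 1] and [50, 21]
    Split: [4, 1] -> [4] and [1]
    Merge: [4] + [1] -> [1, 4]
    Split: [50, 21] -> [50] and [21]
    Merge: [50] + [21] -> [21, 50]
  Merge: [1, 4] + [21, 50] -> [1, 4, 21, 50]
Merge: [6, 26, 48, 48] + [1, 4, 21, 50] -> [1, 4, 6, 21, 26, 48, 48, 50]

Final sorted array: [1, 4, 6, 21, 26, 48, 48, 50]

The merge sort proceeds by recursively splitting the array and merging sorted halves.
After all merges, the sorted array is [1, 4, 6, 21, 26, 48, 48, 50].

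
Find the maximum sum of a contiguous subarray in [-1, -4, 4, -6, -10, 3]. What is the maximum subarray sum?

Using Kadane's algorithm on [-1, -4, 4, -6, -10, 3]:

Scanning through the array:
Position 1 (value -4): max_ending_here = -4, max_so_far = -1
Position 2 (value 4): max_ending_here = 4, max_so_far = 4
Position 3 (value -6): max_ending_here = -2, max_so_far = 4
Position 4 (value -10): max_ending_here = -10, max_so_far = 4
Position 5 (value 3): max_ending_here = 3, max_so_far = 4

Maximum subarray: [4]
Maximum sum: 4

The maximum subarray is [4] with sum 4. This subarray runs from index 2 to index 2.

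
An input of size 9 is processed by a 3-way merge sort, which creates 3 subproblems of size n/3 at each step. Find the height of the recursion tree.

For divide and conquer with division factor 3:

Problem sizes at each level:
Level 0: 9
Level 1: 3
Level 2: 1

The root is level 0 and the size-1 base case is level 2 (the tree spans levels 0 through 2, i.e. 3 levels counting the root), so the depth is the number of divisions: log_3(9) = 2

The recursion tree depth is log_3(9) = 2. At each level, the problem size is divided by 3, so it takes 2 divisions to reduce to a base case of size 1. The algorithm makes 3 recursive calls at each level.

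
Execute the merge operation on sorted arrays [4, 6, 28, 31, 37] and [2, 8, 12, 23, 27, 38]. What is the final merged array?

Merging process:

Compare 4 vs 2: take 2 from right. Merged: [2]
Compare 4 vs 8: take 4 from left. Merged: [2, 4]
Compare 6 vs 8: take 6 from left. Merged: [2, 4, 6]
Compare 28 vs 8: take 8 from right. Merged: [2, 4, 6, 8]
Compare 28 vs 12: take 12 from right. Merged: [2, 4, 6, 8, 12]
Compare 28 vs 23: take 23 from right. Merged: [2, 4, 6, 8, 12, 23]
Compare 28 vs 27: take 27 from right. Merged: [2, 4, 6, 8, 12, 23, 27]
Compare 28 vs 38: take 28 from left. Merged: [2, 4, 6, 8, 12, 23, 27, 28]
Compare 31 vs 38: take 31 from left. Merged: [2, 4, 6, 8, 12, 23, 27, 28, 31]
Compare 37 vs 38: take 37 from left. Merged: [2, 4, 6, 8, 12, 23, 27, 28, 31, 37]
Append remaining from right: [38]. Merged: [2, 4, 6, 8, 12, 23, 27, 28, 31, 37, 38]

Final merged array: [2, 4, 6, 8, 12, 23, 27, 28, 31, 37, 38]
Total comparisons: 10

The merged array is [2, 4, 6, 8, 12, 23, 27, 28, 31, 37, 38], requiring 10 comparisons. The merge step runs in O(n) time where n is the total number of elements.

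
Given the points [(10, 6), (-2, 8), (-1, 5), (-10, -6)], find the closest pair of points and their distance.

Computing all pairwise distances among 4 points:

d((10, 6), (-2, 8)) = 12.1655
d((10, 6), (-1, 5)) = 11.0454
d((10, 6), (-10, -6)) = 23.3238
d((-2, 8), (-1, 5)) = 3.1623 <-- minimum
d((-2, 8), (-10, -6)) = 16.1245
d((-1, 5), (-10, -6)) = 14.2127

Closest pair: (-2, 8) and (-1, 5) with distance 3.1623

The closest pair is (-2, 8) and (-1, 5) with Euclidean distance 3.1623. For 4 points, brute-force pairwise comparison is shown above. For large n, the divide-and-conquer algorithm (sort by x, recurse on halves, check the dividing strip) achieves O(n log n).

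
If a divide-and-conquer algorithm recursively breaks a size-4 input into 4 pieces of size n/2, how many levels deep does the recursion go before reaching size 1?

For divide and conquer with division factor 2:

Problem sizes at each level:
Level 0: 4
Level 1: 2
Level 2: 1

The root is level 0 and the size-1 base case is level 2 (the tree spans levels 0 through 2, i.e. 3 levels counting the root), so the depth is the number of divisions: log_2(4) = 2

The recursion tree depth is log_2(4) = 2. At each level, the problem size is divided by 2, so it takes 2 divisions to reduce to a base case of size 1. The algorithm makes 4 recursive calls at each level.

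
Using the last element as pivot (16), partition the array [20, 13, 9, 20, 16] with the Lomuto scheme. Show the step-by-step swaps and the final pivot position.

Lomuto partition with pivot = 16:

Initial array: [20, 13, 9, 20, 16]

arr[0]=20 > 16: no swap
arr[1]=13 <= 16: swap with position 0, array becomes [13, 20, 9, 20, 16]
arr[2]=9 <= 16: swap with position 1, array becomes [13, 9, 20, 20, 16]
arr[3]=20 > 16: no swap

Place pivot at position 2: [13, 9, 16, 20, 20]
Pivot position: 2

After partitioning with pivot 16, the array becomes [13, 9, 16, 20, 20]. The pivot is placed at index 2. All elements to the left of the pivot are <= 16, and all elements to the right are > 16.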